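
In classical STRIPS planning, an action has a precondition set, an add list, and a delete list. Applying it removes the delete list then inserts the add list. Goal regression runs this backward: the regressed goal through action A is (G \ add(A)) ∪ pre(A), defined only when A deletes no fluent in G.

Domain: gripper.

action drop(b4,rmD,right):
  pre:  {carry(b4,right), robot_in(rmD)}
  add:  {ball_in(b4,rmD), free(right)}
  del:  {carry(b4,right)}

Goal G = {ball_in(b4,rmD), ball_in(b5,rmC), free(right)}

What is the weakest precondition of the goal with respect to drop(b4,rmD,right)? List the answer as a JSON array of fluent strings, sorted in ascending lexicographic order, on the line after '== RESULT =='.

Compute (G \ add) ∪ pre:
  G ∩ del = {}  (empty — regression defined)
  G \ add = {ball_in(b4,rmD), ball_in(b5,rmC), free(right)} \ {ball_in(b4,rmD), free(right)} = {ball_in(b5,rmC)}
  ∪ pre   = {ball_in(b5,rmC)} ∪ {carry(b4,right), robot_in(rmD)}
          = {ball_in(b5,rmC), carry(b4,right), robot_in(rmD)}

== RESULT ==
["ball_in(b5,rmC)", "carry(b4,right)", "robot_in(rmD)"]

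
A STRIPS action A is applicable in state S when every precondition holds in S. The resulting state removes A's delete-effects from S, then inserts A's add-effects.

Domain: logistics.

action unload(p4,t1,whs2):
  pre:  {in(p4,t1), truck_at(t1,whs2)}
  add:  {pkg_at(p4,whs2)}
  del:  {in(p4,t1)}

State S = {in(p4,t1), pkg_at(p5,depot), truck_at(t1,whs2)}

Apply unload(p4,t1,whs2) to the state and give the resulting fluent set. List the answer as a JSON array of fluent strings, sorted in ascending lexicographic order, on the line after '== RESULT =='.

Progress:
  pre ⊆ S: {in(p4,t1), truck_at(t1,whs2)} ⊆ S  — applicable
  S \ del = {pkg_at(p5,depot), truck_at(t1,whs2)}
  ∪ add   = {pkg_at(p4,whs2), pkg_at(p5,depot), truck_at(t1,whs2)}

== RESULT ==
["pkg_at(p4,whs2)", "pkg_at(p5,depot)", "truck_at(t1,whs2)"]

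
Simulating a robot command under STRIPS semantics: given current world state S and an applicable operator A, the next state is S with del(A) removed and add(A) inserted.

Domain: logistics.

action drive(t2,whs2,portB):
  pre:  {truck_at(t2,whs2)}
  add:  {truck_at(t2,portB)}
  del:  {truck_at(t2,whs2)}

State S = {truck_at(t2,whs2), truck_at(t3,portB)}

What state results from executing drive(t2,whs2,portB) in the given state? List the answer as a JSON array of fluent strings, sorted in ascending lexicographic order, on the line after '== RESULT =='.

Progress:
  pre ⊆ S: {truck_at(t2,whs2)} ⊆ S  — applicable
  S \ del = {truck_at(t3,portB)}
  ∪ add   = {truck_at(t2,portB), truck_at(t3,portB)}

== RESULT ==
["truck_at(t2,portB)", "truck_at(t3,portB)"]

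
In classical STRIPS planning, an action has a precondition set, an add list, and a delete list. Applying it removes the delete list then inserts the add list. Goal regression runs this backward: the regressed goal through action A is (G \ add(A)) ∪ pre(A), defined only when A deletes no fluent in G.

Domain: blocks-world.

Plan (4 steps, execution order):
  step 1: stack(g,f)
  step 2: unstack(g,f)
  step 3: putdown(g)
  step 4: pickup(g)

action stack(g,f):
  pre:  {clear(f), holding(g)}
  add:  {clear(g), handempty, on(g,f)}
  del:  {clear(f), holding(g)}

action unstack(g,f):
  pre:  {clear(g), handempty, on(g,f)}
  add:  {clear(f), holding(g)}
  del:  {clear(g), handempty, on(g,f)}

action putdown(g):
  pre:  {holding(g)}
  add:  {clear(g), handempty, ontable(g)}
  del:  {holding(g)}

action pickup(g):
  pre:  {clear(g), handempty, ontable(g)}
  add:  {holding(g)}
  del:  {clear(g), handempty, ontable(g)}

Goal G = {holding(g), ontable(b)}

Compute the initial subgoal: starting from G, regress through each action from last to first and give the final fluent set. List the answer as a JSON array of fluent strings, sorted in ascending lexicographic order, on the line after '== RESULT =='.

Work backward from the goal:
  through step 4 (pickup(g)): drop {holding(g)}, keep {ontable(b)}, require {clear(g), handempty, ontable(g)}
    → {clear(g), handempty, ontable(b), ontable(g)}
  through step 3 (putdown(g)): drop {clear(g), handempty, ontable(g)}, keep {ontable(b)}, require {holding(g)}
    → {holding(g), ontable(b)}
  through step 2 (unstack(g,f)): drop {holding(g)}, keep {ontable(b)}, require {clear(g), handempty, on(g,f)}
    → {clear(g), handempty, on(g,f), ontable(b)}
  through step 1 (stack(g,f)): drop {clear(g), handempty, on(g,f)}, keep {ontable(b)}, require {clear(f), holding(g)}
    → {clear(f), holding(g), ontable(b)}

== RESULT ==
["clear(f)", "holding(g)", "ontable(b)"]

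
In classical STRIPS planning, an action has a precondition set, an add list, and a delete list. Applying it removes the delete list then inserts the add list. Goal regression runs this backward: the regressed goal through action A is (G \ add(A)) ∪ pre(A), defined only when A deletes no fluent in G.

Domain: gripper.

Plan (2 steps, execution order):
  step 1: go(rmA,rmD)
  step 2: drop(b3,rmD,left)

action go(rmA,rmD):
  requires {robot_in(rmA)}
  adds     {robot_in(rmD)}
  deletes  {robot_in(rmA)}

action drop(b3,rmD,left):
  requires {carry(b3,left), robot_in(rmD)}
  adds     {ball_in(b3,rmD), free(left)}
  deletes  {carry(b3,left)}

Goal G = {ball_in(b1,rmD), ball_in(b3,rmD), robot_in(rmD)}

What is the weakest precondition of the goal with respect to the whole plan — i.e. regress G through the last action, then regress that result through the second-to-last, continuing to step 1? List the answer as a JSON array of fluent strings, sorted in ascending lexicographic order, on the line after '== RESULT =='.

Regress step by step:
  through step 2 (drop(b3,rmD,left)): drop {ball_in(b3,rmD)}, keep {ball_in(b1,rmD), robot_in(rmD)}, require {carry(b3,left), robot_in(rmD)}
    → {ball_in(b1,rmD), carry(b3,left), robot_in(rmD)}
  through step 1 (go(rmA,rmD)): drop {robot_in(rmD)}, keep {ball_in(b1,rmD), carry(b3,left)}, require {robot_in(rmA)}
    → {ball_in(b1,rmD), carry(b3,left), robot_in(rmA)}

== RESULT ==
["ball_in(b1,rmD)", "carry(b3,left)", "robot_in(rmA)"]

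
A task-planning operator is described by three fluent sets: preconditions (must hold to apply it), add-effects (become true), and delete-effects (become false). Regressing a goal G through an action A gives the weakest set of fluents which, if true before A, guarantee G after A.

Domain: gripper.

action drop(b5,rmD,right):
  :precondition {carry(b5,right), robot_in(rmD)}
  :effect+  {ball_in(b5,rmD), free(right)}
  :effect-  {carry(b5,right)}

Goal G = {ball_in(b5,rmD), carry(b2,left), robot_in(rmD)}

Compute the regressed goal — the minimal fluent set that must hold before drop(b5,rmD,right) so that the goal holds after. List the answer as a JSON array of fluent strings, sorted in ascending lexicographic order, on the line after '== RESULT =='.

Compute (G \ add) ∪ pre:
  G ∩ del = {}  (empty — regression defined)
  G \ add = {ball_in(b5,rmD), carry(b2,left), robot_in(rmD)} \ {ball_in(b5,rmD), free(right)} = {carry(b2,left), robot_in(rmD)}
  ∪ pre   = {carry(b2,left), robot_in(rmD)} ∪ {carry(b5,right), robot_in(rmD)}
          = {carry(b2,left), carry(b5,right), robot_in(rmD)}

== RESULT ==
["carry(b2,left)", "carry(b5,right)", "robot_in(rmD)"]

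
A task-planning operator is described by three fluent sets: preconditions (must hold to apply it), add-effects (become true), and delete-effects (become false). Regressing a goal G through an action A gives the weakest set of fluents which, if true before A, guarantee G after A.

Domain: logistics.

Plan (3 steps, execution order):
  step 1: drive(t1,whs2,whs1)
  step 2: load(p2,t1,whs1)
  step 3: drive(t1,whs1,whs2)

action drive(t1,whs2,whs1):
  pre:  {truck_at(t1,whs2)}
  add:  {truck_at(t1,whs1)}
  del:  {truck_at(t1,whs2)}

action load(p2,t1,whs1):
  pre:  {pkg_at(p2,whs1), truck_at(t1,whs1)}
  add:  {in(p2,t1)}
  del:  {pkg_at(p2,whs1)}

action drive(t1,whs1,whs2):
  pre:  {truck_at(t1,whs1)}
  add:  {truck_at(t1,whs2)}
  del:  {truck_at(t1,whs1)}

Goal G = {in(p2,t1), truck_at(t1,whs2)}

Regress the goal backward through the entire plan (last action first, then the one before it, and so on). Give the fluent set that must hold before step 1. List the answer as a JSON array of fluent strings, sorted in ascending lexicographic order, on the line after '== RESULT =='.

Regress step by step:
  through step 3 (drive(t1,whs1,whs2)): drop {truck_at(t1,whs2)}, keep {in(p2,t1)}, require {truck_at(t1,whs1)}
    → {in(p2,t1), truck_at(t1,whs1)}
  through step 2 (load(p2,t1,whs1)): drop {in(p2,t1)}, keep {truck_at(t1,whs1)}, require {pkg_at(p2,whs1), truck_at(t1,whs1)}
    → {pkg_at(p2,whs1), truck_at(t1,whs1)}
  through step 1 (drive(t1,whs2,whs1)): drop {truck_at(t1,whs1)}, keep {pkg_at(p2,whs1)}, require {truck_at(t1,whs2)}
    → {pkg_at(p2,whs1), truck_at(t1,whs2)}

== RESULT ==
["pkg_at(p2,whs1)", "truck_at(t1,whs2)"]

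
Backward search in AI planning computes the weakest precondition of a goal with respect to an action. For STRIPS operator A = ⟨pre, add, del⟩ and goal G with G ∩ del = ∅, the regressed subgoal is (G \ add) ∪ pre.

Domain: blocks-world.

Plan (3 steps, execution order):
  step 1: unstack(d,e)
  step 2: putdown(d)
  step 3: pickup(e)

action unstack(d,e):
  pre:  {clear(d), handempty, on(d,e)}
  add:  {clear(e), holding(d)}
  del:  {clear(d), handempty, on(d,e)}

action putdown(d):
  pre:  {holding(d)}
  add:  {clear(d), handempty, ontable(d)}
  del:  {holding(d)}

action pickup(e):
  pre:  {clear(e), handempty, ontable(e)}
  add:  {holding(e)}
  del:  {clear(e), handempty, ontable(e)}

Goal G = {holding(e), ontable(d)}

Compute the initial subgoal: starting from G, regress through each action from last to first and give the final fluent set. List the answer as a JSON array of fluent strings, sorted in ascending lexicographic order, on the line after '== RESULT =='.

Regress step by step:
  through step 3 (pickup(e)): drop {holding(e)}, keep {ontable(d)}, require {clear(e), handempty, ontable(e)}
    → {clear(e), handempty, ontable(d), ontable(e)}
  through step 2 (putdown(d)): drop {handempty, ontable(d)}, keep {clear(e), ontable(e)}, require {holding(d)}
    → {clear(e), holding(d), ontable(e)}
  through step 1 (unstack(d,e)): drop {clear(e), holding(d)}, keep {ontable(e)}, require {clear(d), handempty, on(d,e)}
    → {clear(d), handempty, on(d,e), ontable(e)}

== RESULT ==
["clear(d)", "handempty", "on(d,e)", "ontable(e)"]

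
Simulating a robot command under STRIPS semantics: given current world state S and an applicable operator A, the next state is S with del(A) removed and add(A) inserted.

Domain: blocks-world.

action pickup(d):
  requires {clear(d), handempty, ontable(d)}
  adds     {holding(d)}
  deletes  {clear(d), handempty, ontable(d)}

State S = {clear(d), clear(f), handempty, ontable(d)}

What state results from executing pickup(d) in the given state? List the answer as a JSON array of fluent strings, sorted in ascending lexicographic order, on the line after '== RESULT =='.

Progress:
  pre ⊆ S: {clear(d), handempty, ontable(d)} ⊆ S  — applicable
  S \ del = {clear(f)}
  ∪ add   = {clear(f), holding(d)}

== RESULT ==
["clear(f)", "holding(d)"]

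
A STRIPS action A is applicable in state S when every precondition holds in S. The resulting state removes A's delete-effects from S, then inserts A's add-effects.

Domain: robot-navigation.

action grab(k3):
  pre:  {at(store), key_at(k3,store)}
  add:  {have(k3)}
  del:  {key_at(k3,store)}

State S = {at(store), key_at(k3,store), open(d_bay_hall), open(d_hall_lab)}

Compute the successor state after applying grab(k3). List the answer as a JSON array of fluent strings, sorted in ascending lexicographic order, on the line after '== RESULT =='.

Compute (S \ del) ∪ add:
  pre ⊆ S: {at(store), key_at(k3,store)} ⊆ S  — applicable
  S \ del = {at(store), open(d_bay_hall), open(d_hall_lab)}
  ∪ add   = {at(store), have(k3), open(d_bay_hall), open(d_hall_lab)}

== RESULT ==
["at(store)", "have(k3)", "open(d_bay_hall)", "open(d_hall_lab)"]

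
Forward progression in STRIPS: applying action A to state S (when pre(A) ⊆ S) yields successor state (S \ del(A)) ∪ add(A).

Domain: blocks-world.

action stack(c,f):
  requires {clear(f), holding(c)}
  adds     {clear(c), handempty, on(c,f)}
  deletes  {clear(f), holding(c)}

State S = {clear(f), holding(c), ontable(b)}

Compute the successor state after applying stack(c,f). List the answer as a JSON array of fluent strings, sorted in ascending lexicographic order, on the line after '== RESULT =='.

Compute (S \ del) ∪ add:
  pre ⊆ S: {clear(f), holding(c)} ⊆ S  — applicable
  S \ del = {ontable(b)}
  ∪ add   = {clear(c), handempty, on(c,f), ontable(b)}

== RESULT ==
["clear(c)", "handempty", "on(c,f)", "ontable(b)"]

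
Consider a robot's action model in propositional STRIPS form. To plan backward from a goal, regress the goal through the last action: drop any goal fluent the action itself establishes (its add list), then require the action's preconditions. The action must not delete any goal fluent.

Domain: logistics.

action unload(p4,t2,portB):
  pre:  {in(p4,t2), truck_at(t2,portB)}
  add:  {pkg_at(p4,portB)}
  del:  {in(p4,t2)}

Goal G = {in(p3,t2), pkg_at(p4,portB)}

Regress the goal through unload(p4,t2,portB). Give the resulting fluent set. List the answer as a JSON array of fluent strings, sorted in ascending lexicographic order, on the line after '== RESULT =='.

Regress:
  G ∩ del = {}  (empty — regression defined)
  G \ add = {in(p3,t2), pkg_at(p4,portB)} \ {pkg_at(p4,portB)} = {in(p3,t2)}
  ∪ pre   = {in(p3,t2)} ∪ {in(p4,t2), truck_at(t2,portB)}
          = {in(p3,t2), in(p4,t2), truck_at(t2,portB)}

== RESULT ==
["in(p3,t2)", "in(p4,t2)", "truck_at(t2,portB)"]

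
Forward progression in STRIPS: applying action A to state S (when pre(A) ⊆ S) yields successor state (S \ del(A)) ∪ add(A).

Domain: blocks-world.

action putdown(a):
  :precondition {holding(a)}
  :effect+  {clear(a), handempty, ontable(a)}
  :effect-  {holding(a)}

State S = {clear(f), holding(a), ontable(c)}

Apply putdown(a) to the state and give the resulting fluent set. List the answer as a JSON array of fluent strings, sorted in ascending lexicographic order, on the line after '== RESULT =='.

Progress:
  pre ⊆ S: {holding(a)} ⊆ S  — applicable
  S \ del = {clear(f), ontable(c)}
  ∪ add   = {clear(a), clear(f), handempty, ontable(a), ontable(c)}

== RESULT ==
["clear(a)", "clear(f)", "handempty", "ontable(a)", "ontable(c)"]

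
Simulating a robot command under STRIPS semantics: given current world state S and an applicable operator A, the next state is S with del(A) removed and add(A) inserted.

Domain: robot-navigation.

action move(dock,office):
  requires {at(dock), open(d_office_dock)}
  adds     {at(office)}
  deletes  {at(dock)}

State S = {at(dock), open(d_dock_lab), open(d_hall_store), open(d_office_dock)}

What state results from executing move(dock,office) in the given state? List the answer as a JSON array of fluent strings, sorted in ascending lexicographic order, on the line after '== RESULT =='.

Compute (S \ del) ∪ add:
  pre ⊆ S: {at(dock), open(d_office_dock)} ⊆ S  — applicable
  S \ del = {open(d_dock_lab), open(d_hall_store), open(d_office_dock)}
  ∪ add   = {at(office), open(d_dock_lab), open(d_hall_store), open(d_office_dock)}

== RESULT ==
["at(office)", "open(d_dock_lab)", "open(d_hall_store)", "open(d_office_dock)"]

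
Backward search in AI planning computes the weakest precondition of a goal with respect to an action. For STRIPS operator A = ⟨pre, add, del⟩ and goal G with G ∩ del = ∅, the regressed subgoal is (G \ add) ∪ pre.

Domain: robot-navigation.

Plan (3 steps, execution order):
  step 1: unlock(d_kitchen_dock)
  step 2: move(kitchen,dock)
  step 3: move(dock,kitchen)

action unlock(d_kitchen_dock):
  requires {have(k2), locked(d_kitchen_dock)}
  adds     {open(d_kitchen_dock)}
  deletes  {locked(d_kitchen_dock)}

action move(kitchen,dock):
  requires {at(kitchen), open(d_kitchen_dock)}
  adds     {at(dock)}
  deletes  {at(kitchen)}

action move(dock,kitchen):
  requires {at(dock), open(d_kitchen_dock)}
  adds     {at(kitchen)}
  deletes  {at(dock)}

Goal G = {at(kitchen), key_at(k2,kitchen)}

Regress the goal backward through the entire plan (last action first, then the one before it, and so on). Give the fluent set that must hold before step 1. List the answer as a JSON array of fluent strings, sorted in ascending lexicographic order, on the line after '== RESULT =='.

Regress step by step:
  through step 3 (move(dock,kitchen)): drop {at(kitchen)}, keep {key_at(k2,kitchen)}, require {at(dock), open(d_kitchen_dock)}
    → {at(dock), key_at(k2,kitchen), open(d_kitchen_dock)}
  through step 2 (move(kitchen,dock)): drop {at(dock)}, keep {key_at(k2,kitchen), open(d_kitchen_dock)}, require {at(kitchen), open(d_kitchen_dock)}
    → {at(kitchen), key_at(k2,kitchen), open(d_kitchen_dock)}
  through step 1 (unlock(d_kitchen_dock)): drop {open(d_kitchen_dock)}, keep {at(kitchen), key_at(k2,kitchen)}, require {have(k2), locked(d_kitchen_dock)}
    → {at(kitchen), have(k2), key_at(k2,kitchen), locked(d_kitchen_dock)}

== RESULT ==
["at(kitchen)", "have(k2)", "key_at(k2,kitchen)", "locked(d_kitchen_dock)"]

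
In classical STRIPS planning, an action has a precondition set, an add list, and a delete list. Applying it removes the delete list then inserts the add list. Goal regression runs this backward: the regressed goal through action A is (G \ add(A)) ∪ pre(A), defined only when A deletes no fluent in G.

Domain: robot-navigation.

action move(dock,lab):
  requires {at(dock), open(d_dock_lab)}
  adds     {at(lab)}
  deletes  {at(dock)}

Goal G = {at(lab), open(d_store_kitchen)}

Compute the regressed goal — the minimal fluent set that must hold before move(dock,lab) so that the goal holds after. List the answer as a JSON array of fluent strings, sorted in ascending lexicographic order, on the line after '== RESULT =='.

Compute (G \ add) ∪ pre:
  G ∩ del = {}  (empty — regression defined)
  G \ add = {at(lab), open(d_store_kitchen)} \ {at(lab)} = {open(d_store_kitchen)}
  ∪ pre   = {open(d_store_kitchen)} ∪ {at(dock), open(d_dock_lab)}
          = {at(dock), open(d_dock_lab), open(d_store_kitchen)}

== RESULT ==
["at(dock)", "open(d_dock_lab)", "open(d_store_kitchen)"]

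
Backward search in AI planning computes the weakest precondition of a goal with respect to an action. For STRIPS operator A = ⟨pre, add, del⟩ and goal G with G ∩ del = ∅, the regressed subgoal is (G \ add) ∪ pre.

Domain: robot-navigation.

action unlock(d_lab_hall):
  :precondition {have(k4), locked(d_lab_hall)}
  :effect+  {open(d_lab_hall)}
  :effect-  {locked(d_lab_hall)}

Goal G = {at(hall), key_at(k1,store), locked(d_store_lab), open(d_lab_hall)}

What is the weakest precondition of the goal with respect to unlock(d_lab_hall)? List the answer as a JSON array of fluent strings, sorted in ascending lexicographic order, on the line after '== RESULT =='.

Compute (G \ add) ∪ pre:
  G ∩ del = {}  (empty — regression defined)
  G \ add = {at(hall), key_at(k1,store), locked(d_store_lab), open(d_lab_hall)} \ {open(d_lab_hall)} = {at(hall), key_at(k1,store), locked(d_store_lab)}
  ∪ pre   = {at(hall), key_at(k1,store), locked(d_store_lab)} ∪ {have(k4), locked(d_lab_hall)}
          = {at(hall), have(k4), key_at(k1,store), locked(d_lab_hall), locked(d_store_lab)}

== RESULT ==
["at(hall)", "have(k4)", "key_at(k1,store)", "locked(d_lab_hall)", "locked(d_store_lab)"]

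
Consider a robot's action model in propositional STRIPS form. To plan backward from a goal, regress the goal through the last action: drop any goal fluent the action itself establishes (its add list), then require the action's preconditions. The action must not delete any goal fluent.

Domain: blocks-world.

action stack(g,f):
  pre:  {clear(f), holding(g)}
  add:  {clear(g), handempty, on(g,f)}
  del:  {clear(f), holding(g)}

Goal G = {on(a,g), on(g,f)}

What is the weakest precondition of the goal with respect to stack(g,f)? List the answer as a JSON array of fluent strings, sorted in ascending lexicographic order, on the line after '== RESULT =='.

Compute (G \ add) ∪ pre:
  G ∩ del = {}  (empty — regression defined)
  G \ add = {on(a,g), on(g,f)} \ {clear(g), handempty, on(g,f)} = {on(a,g)}
  ∪ pre   = {on(a,g)} ∪ {clear(f), holding(g)}
          = {clear(f), holding(g), on(a,g)}

== RESULT ==
["clear(f)", "holding(g)", "on(a,g)"]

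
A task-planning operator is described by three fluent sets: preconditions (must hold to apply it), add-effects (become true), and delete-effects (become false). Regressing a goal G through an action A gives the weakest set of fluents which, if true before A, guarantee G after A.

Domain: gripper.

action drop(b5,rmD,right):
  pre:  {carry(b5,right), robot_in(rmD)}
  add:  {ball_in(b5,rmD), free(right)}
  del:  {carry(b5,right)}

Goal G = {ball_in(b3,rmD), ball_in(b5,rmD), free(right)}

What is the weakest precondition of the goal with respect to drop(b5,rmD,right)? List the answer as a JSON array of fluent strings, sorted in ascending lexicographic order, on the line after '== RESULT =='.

Compute (G \ add) ∪ pre:
  G ∩ del = {}  (empty — regression defined)
  G \ add = {ball_in(b3,rmD), ball_in(b5,rmD), free(right)} \ {ball_in(b5,rmD), free(right)} = {ball_in(b3,rmD)}
  ∪ pre   = {ball_in(b3,rmD)} ∪ {carry(b5,right), robot_in(rmD)}
          = {ball_in(b3,rmD), carry(b5,right), robot_in(rmD)}

== RESULT ==
["ball_in(b3,rmD)", "carry(b5,right)", "robot_in(rmD)"]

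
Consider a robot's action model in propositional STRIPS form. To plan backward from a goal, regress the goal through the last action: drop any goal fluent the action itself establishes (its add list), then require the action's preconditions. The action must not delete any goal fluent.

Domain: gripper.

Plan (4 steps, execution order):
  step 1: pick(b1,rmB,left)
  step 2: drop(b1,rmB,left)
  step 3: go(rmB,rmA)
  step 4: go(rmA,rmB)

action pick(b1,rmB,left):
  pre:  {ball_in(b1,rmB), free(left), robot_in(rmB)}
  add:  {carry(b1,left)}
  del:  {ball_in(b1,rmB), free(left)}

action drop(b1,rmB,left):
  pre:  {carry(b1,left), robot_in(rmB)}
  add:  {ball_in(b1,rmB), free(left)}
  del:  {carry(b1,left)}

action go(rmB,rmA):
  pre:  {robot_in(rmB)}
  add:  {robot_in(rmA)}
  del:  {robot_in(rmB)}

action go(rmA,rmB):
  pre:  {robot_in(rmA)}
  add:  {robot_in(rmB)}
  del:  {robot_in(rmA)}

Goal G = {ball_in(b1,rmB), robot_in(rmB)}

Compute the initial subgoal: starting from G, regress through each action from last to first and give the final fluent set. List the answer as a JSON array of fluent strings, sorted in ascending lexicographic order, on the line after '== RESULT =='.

Regress step by step:
  through step 4 (go(rmA,rmB)): drop {robot_in(rmB)}, keep {ball_in(b1,rmB)}, require {robot_in(rmA)}
    → {ball_in(b1,rmB), robot_in(rmA)}
  through step 3 (go(rmB,rmA)): drop {robot_in(rmA)}, keep {ball_in(b1,rmB)}, require {robot_in(rmB)}
    → {ball_in(b1,rmB), robot_in(rmB)}
  through step 2 (drop(b1,rmB,left)): drop {ball_in(b1,rmB)}, keep {robot_in(rmB)}, require {carry(b1,left), robot_in(rmB)}
    → {carry(b1,left), robot_in(rmB)}
  through step 1 (pick(b1,rmB,left)): drop {carry(b1,left)}, keep {robot_in(rmB)}, require {ball_in(b1,rmB), free(left), robot_in(rmB)}
    → {ball_in(b1,rmB), free(left), robot_in(rmB)}

== RESULT ==
["ball_in(b1,rmB)", "free(left)", "robot_in(rmB)"]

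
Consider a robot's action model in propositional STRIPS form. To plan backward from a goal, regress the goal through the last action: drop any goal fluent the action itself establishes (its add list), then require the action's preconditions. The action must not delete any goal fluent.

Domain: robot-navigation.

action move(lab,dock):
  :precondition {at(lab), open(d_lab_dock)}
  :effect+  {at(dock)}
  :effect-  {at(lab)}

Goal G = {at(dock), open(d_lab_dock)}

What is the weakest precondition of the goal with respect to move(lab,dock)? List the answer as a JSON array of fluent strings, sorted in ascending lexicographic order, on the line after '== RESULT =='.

Regress:
  G ∩ del = {}  (empty — regression defined)
  G \ add = {at(dock), open(d_lab_dock)} \ {at(dock)} = {open(d_lab_dock)}
  ∪ pre   = {open(d_lab_dock)} ∪ {at(lab), open(d_lab_dock)}
          = {at(lab), open(d_lab_dock)}

== RESULT ==
["at(lab)", "open(d_lab_dock)"]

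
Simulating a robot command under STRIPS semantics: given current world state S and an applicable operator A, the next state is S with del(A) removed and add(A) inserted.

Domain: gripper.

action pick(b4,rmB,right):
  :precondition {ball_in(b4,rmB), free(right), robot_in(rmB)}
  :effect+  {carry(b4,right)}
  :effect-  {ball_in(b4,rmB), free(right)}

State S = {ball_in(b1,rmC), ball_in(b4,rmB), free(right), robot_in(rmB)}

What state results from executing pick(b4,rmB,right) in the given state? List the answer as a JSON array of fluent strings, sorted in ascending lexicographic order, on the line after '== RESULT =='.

Progress:
  pre ⊆ S: {ball_in(b4,rmB), free(right), robot_in(rmB)} ⊆ S  — applicable
  S \ del = {ball_in(b1,rmC), robot_in(rmB)}
  ∪ add   = {ball_in(b1,rmC), carry(b4,right), robot_in(rmB)}

== RESULT ==
["ball_in(b1,rmC)", "carry(b4,right)", "robot_in(rmB)"]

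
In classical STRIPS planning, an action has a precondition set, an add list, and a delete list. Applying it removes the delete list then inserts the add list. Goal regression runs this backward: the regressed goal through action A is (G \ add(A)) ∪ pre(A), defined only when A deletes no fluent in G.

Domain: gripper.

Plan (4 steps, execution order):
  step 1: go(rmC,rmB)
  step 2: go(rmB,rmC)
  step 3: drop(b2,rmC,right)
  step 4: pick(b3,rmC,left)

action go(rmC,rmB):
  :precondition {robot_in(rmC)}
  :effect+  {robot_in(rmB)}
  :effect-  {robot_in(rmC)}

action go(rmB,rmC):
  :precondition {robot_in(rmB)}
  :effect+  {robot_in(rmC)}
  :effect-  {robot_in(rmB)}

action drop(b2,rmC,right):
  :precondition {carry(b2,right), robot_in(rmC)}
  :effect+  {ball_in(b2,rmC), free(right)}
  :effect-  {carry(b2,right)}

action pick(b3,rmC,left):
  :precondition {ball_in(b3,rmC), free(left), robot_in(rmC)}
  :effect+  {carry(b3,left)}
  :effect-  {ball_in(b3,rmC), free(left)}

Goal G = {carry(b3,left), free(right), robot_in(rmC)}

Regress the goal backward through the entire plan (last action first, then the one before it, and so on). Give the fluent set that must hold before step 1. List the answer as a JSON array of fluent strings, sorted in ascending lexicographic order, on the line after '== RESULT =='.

Work backward from the goal:
  through step 4 (pick(b3,rmC,left)): drop {carry(b3,left)}, keep {free(right), robot_in(rmC)}, require {ball_in(b3,rmC), free(left), robot_in(rmC)}
    → {ball_in(b3,rmC), free(left), free(right), robot_in(rmC)}
  through step 3 (drop(b2,rmC,right)): drop {free(right)}, keep {ball_in(b3,rmC), free(left), robot_in(rmC)}, require {carry(b2,right), robot_in(rmC)}
    → {ball_in(b3,rmC), carry(b2,right), free(left), robot_in(rmC)}
  through step 2 (go(rmB,rmC)): drop {robot_in(rmC)}, keep {ball_in(b3,rmC), carry(b2,right), free(left)}, require {robot_in(rmB)}
    → {ball_in(b3,rmC), carry(b2,right), free(left), robot_in(rmB)}
  through step 1 (go(rmC,rmB)): drop {robot_in(rmB)}, keep {ball_in(b3,rmC), carry(b2,right), free(left)}, require {robot_in(rmC)}
    → {ball_in(b3,rmC), carry(b2,right), free(left), robot_in(rmC)}

== RESULT ==
["ball_in(b3,rmC)", "carry(b2,right)", "free(left)", "robot_in(rmC)"]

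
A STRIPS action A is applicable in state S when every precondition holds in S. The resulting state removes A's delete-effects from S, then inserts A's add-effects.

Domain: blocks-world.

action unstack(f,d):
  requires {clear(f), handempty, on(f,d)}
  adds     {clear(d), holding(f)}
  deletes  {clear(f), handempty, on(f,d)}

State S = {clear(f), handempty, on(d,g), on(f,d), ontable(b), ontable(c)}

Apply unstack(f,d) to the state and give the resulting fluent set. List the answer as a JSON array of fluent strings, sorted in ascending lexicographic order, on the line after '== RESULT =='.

Compute (S \ del) ∪ add:
  pre ⊆ S: {clear(f), handempty, on(f,d)} ⊆ S  — applicable
  S \ del = {on(d,g), ontable(b), ontable(c)}
  ∪ add   = {clear(d), holding(f), on(d,g), ontable(b), ontable(c)}

== RESULT ==
["clear(d)", "holding(f)", "on(d,g)", "ontable(b)", "ontable(c)"]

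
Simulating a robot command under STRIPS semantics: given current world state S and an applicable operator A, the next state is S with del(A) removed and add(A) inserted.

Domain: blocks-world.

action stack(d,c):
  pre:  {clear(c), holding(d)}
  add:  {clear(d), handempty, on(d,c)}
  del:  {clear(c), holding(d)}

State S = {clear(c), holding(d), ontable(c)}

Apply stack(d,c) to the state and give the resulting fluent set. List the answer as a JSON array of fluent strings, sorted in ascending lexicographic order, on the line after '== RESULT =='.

Compute (S \ del) ∪ add:
  pre ⊆ S: {clear(c), holding(d)} ⊆ S  — applicable
  S \ del = {ontable(c)}
  ∪ add   = {clear(d), handempty, on(d,c), ontable(c)}

== RESULT ==
["clear(d)", "handempty", "on(d,c)", "ontable(c)"]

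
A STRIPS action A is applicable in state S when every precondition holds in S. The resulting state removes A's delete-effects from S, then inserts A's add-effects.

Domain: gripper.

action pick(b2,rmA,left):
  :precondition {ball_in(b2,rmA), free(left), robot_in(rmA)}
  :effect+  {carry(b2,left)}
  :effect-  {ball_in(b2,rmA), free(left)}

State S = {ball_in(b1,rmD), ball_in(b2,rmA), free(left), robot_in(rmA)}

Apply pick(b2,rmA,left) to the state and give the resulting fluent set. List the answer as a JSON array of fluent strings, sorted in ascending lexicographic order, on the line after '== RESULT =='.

Progress:
  pre ⊆ S: {ball_in(b2,rmA), free(left), robot_in(rmA)} ⊆ S  — applicable
  S \ del = {ball_in(b1,rmD), robot_in(rmA)}
  ∪ add   = {ball_in(b1,rmD), carry(b2,left), robot_in(rmA)}

== RESULT ==
["ball_in(b1,rmD)", "carry(b2,left)", "robot_in(rmA)"]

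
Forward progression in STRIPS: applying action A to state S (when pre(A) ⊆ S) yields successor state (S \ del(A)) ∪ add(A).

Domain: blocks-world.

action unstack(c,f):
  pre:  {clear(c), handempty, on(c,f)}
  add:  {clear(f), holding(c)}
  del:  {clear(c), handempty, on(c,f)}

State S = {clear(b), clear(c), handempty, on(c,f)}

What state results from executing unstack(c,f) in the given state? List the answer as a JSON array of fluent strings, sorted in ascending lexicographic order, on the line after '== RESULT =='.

Progress:
  pre ⊆ S: {clear(c), handempty, on(c,f)} ⊆ S  — applicable
  S \ del = {clear(b)}
  ∪ add   = {clear(b), clear(f), holding(c)}

== RESULT ==
["clear(b)", "clear(f)", "holding(c)"]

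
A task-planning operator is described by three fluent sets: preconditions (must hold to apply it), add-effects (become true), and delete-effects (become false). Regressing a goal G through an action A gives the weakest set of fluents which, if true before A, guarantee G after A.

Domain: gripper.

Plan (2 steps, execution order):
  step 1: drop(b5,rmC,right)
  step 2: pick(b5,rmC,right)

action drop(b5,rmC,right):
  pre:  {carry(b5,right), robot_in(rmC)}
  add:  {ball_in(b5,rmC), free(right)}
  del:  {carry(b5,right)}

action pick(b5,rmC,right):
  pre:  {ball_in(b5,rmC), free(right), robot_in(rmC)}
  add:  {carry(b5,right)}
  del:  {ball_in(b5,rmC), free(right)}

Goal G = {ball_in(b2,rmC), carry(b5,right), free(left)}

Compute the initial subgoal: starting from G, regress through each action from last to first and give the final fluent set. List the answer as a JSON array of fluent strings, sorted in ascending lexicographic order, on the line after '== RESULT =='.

Work backward from the goal:
  through step 2 (pick(b5,rmC,right)): drop {carry(b5,right)}, keep {ball_in(b2,rmC), free(left)}, require {ball_in(b5,rmC), free(right), robot_in(rmC)}
    → {ball_in(b2,rmC), ball_in(b5,rmC), free(left), free(right), robot_in(rmC)}
  through step 1 (drop(b5,rmC,right)): drop {ball_in(b5,rmC), free(right)}, keep {ball_in(b2,rmC), free(left), robot_in(rmC)}, require {carry(b5,right), robot_in(rmC)}
    → {ball_in(b2,rmC), carry(b5,right), free(left), robot_in(rmC)}

== RESULT ==
["ball_in(b2,rmC)", "carry(b5,right)", "free(left)", "robot_in(rmC)"]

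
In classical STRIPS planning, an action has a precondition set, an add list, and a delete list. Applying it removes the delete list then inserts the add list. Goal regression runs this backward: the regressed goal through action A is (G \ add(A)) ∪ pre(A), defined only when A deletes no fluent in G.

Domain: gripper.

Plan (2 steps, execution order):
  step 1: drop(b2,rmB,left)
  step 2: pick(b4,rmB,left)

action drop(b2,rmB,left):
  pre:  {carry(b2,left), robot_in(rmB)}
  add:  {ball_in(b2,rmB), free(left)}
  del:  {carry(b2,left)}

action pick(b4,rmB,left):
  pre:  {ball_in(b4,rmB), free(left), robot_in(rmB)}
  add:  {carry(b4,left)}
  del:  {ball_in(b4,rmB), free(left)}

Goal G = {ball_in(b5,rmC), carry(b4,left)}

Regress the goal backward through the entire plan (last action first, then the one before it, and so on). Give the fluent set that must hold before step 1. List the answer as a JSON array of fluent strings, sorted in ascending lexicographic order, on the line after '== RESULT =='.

Regress step by step:
  through step 2 (pick(b4,rmB,left)): drop {carry(b4,left)}, keep {ball_in(b5,rmC)}, require {ball_in(b4,rmB), free(left), robot_in(rmB)}
    → {ball_in(b4,rmB), ball_in(b5,rmC), free(left), robot_in(rmB)}
  through step 1 (drop(b2,rmB,left)): drop {free(left)}, keep {ball_in(b4,rmB), ball_in(b5,rmC), robot_in(rmB)}, require {carry(b2,left), robot_in(rmB)}
    → {ball_in(b4,rmB), ball_in(b5,rmC), carry(b2,left), robot_in(rmB)}

== RESULT ==
["ball_in(b4,rmB)", "ball_in(b5,rmC)", "carry(b2,left)", "robot_in(rmB)"]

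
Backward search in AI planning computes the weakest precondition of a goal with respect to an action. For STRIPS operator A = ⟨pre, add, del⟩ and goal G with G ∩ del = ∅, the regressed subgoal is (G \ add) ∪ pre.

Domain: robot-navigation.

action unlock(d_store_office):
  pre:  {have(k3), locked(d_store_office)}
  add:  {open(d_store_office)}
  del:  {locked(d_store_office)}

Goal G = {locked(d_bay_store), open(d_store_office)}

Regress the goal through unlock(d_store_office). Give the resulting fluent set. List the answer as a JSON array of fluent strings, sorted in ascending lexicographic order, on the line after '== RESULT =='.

Regress:
  G ∩ del = {}  (empty — regression defined)
  G \ add = {locked(d_bay_store), open(d_store_office)} \ {open(d_store_office)} = {locked(d_bay_store)}
  ∪ pre   = {locked(d_bay_store)} ∪ {have(k3), locked(d_store_office)}
          = {have(k3), locked(d_bay_store), locked(d_store_office)}

== RESULT ==
["have(k3)", "locked(d_bay_store)", "locked(d_store_office)"]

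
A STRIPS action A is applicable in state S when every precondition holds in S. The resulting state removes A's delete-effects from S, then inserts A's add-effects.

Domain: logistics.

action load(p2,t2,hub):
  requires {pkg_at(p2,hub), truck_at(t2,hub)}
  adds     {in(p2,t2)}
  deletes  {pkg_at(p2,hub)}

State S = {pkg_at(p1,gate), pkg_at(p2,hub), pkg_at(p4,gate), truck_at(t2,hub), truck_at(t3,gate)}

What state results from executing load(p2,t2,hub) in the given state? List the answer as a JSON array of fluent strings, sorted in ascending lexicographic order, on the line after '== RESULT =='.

Progress:
  pre ⊆ S: {pkg_at(p2,hub), truck_at(t2,hub)} ⊆ S  — applicable
  S \ del = {pkg_at(p1,gate), pkg_at(p4,gate), truck_at(t2,hub), truck_at(t3,gate)}
  ∪ add   = {in(p2,t2), pkg_at(p1,gate), pkg_at(p4,gate), truck_at(t2,hub), truck_at(t3,gate)}

== RESULT ==
["in(p2,t2)", "pkg_at(p1,gate)", "pkg_at(p4,gate)", "truck_at(t2,hub)", "truck_at(t3,gate)"]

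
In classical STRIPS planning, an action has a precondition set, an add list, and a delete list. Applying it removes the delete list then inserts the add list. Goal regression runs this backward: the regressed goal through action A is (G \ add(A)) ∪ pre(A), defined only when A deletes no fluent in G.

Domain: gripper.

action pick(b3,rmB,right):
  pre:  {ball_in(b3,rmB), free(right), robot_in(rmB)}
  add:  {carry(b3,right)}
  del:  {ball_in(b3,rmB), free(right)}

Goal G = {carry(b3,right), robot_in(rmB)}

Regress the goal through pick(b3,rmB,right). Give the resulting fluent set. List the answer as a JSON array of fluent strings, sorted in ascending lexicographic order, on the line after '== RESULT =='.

Compute (G \ add) ∪ pre:
  G ∩ del = {}  (empty — regression defined)
  G \ add = {carry(b3,right), robot_in(rmB)} \ {carry(b3,right)} = {robot_in(rmB)}
  ∪ pre   = {robot_in(rmB)} ∪ {ball_in(b3,rmB), free(right), robot_in(rmB)}
          = {ball_in(b3,rmB), free(right), robot_in(rmB)}

== RESULT ==
["ball_in(b3,rmB)", "free(right)", "robot_in(rmB)"]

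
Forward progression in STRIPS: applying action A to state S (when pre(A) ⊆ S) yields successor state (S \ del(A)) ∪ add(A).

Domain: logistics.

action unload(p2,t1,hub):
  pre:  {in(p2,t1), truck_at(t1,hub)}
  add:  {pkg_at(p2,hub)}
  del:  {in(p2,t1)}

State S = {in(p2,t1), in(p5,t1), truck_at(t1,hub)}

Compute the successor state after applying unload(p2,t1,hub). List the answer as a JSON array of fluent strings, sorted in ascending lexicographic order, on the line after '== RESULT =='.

Progress:
  pre ⊆ S: {in(p2,t1), truck_at(t1,hub)} ⊆ S  — applicable
  S \ del = {in(p5,t1), truck_at(t1,hub)}
  ∪ add   = {in(p5,t1), pkg_at(p2,hub), truck_at(t1,hub)}

== RESULT ==
["in(p5,t1)", "pkg_at(p2,hub)", "truck_at(t1,hub)"]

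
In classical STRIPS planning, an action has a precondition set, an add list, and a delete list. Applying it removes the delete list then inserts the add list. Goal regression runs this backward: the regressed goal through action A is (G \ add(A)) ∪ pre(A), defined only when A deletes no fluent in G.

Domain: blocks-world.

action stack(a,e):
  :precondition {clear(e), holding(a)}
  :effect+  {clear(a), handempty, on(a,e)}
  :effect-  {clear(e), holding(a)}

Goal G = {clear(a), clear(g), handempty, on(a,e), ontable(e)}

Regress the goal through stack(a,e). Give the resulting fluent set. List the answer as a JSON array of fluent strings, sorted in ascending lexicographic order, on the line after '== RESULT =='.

Regress:
  G ∩ del = {}  (empty — regression defined)
  G \ add = {clear(a), clear(g), handempty, on(a,e), ontable(e)} \ {clear(a), handempty, on(a,e)} = {clear(g), ontable(e)}
  ∪ pre   = {clear(g), ontable(e)} ∪ {clear(e), holding(a)}
          = {clear(e), clear(g), holding(a), ontable(e)}

== RESULT ==
["clear(e)", "clear(g)", "holding(a)", "ontable(e)"]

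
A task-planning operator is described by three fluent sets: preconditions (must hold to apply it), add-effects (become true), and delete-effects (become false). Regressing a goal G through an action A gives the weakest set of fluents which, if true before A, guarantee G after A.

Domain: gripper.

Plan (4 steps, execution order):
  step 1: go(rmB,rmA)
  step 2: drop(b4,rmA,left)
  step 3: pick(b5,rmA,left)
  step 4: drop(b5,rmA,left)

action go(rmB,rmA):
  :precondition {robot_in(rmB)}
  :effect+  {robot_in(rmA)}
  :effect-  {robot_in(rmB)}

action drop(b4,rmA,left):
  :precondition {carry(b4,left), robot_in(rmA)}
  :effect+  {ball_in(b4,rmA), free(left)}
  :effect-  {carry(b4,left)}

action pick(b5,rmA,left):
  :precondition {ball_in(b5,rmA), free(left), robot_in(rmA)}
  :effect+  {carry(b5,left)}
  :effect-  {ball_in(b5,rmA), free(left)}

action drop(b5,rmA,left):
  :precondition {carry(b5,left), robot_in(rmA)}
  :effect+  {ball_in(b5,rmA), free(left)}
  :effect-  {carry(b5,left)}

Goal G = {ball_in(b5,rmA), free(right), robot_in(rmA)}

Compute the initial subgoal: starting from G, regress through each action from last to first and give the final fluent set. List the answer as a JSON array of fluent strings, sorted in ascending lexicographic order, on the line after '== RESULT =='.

Regress step by step:
  through step 4 (drop(b5,rmA,left)): drop {ball_in(b5,rmA)}, keep {free(right), robot_in(rmA)}, require {carry(b5,left), robot_in(rmA)}
    → {carry(b5,left), free(right), robot_in(rmA)}
  through step 3 (pick(b5,rmA,left)): drop {carry(b5,left)}, keep {free(right), robot_in(rmA)}, require {ball_in(b5,rmA), free(left), robot_in(rmA)}
    → {ball_in(b5,rmA), free(left), free(right), robot_in(rmA)}
  through step 2 (drop(b4,rmA,left)): drop {free(left)}, keep {ball_in(b5,rmA), free(right), robot_in(rmA)}, require {carry(b4,left), robot_in(rmA)}
    → {ball_in(b5,rmA), carry(b4,left), free(right), robot_in(rmA)}
  through step 1 (go(rmB,rmA)): drop {robot_in(rmA)}, keep {ball_in(b5,rmA), carry(b4,left), free(right)}, require {robot_in(rmB)}
    → {ball_in(b5,rmA), carry(b4,left), free(right), robot_in(rmB)}

== RESULT ==
["ball_in(b5,rmA)", "carry(b4,left)", "free(right)", "robot_in(rmB)"]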